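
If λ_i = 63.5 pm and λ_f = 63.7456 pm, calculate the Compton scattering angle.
26.00°

First find the wavelength shift:
Δλ = λ' - λ = 63.7456 - 63.5 = 0.2456 pm

Using Δλ = λ_C(1 - cos θ), with λ_C = h/(m_e·c) ≈ 2.42631024 pm:
cos θ = 1 - Δλ/λ_C
cos θ = 1 - 0.2456/2.42631024
cos θ = 0.898776

θ = arccos(0.898776)
θ = 26.00°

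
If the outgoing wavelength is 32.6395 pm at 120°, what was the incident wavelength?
29.0000 pm

From λ' = λ + Δλ, we have λ = λ' - Δλ

First calculate the Compton shift:
Δλ = λ_C(1 - cos θ)
Δλ = 2.4263 × (1 - cos(120°))
Δλ = 2.4263 × 1.5000
Δλ = 3.6395 pm

Initial wavelength:
λ = λ' - Δλ
λ = 32.6395 - 3.6395
λ = 29.0000 pm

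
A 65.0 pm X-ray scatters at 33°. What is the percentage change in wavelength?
0.6022%

Calculate the Compton shift:
Δλ = λ_C(1 - cos(33°))
Δλ = 2.4263 × (1 - cos(33°))
Δλ = 2.4263 × 0.1613
Δλ = 0.3914 pm

Percentage change:
(Δλ/λ₀) × 100 = (0.3914/65.0) × 100
= 0.6022%

(Intermediate values are shown rounded; full precision is carried through to the final answer.)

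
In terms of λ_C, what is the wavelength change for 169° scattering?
1.9816 λ_C

The Compton shift formula is:
Δλ = λ_C(1 - cos θ)

Dividing both sides by λ_C:
Δλ/λ_C = 1 - cos θ

For θ = 169°:
Δλ/λ_C = 1 - cos(169°)
Δλ/λ_C = 1 - -0.9816
Δλ/λ_C = 1.9816

This means the shift is 1.9816 × λ_C = 4.8080 pm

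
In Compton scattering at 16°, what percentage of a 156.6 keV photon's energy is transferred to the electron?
0.0117 (or 1.17%)

Calculate initial and final photon energies:

Initial: E₀ = 156.6 keV → λ₀ = 7.9173 pm
Compton shift: Δλ = 0.0940 pm
Final wavelength: λ' = 8.0112 pm
Final energy: E' = 154.7627 keV

Fractional energy loss:
(E₀ - E')/E₀ = (156.6000 - 154.7627)/156.6000
= 1.8373/156.6000
= 0.0117
= 1.17%

(Intermediate values are shown rounded; full precision is carried through to the final answer.)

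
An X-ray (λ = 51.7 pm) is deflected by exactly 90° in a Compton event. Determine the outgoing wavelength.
54.1263 pm

Using the Compton formula: λ' = λ + λ_C(1 − cos θ)

For θ = 90°, cos θ = 0 (exact) = 0.0000, so:
1 − cos 90° = 1 − (0) = 1.0000

Δλ = λ_C × 1.0000 = 2.4263 × 1.0000 = 2.4263 pm

λ' = 51.7 + 2.4263 = 54.1263 pm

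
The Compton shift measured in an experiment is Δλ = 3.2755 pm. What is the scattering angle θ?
110.49°

From the Compton formula Δλ = λ_C(1 - cos θ), we can solve for θ:

cos θ = 1 - Δλ/λ_C

Given:
- Δλ = 3.2755 pm
- λ_C = h/(m_e·c) ≈ 2.42631024 pm

cos θ = 1 - 3.2755/2.42631024
cos θ = 1 - 1.349992
cos θ = -0.349992

θ = arccos(-0.349992)
θ = 110.49°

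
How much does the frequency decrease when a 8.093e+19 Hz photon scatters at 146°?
4.411e+19 Hz (decrease)

Convert frequency to wavelength (c = 299792458 m/s):
λ₀ = c/f₀ = 299792458/8.093e+19 = 3.7043427e-12 m = 3.7043 pm

Calculate Compton shift:
Δλ = λ_C(1 - cos(146°)) = 4.4378 pm

Final wavelength:
λ' = λ₀ + Δλ = 3.7043 + 4.4378 = 8.1422 pm

Final frequency:
f' = c/λ' = 299792458/8.1421553e-12 = 3.6819791e+19 Hz

Frequency shift (decrease):
Δf = f₀ - f' = 8.093e+19 - 3.6819791e+19 = 4.411e+19 Hz

(Intermediate values are shown rounded; full precision is carried through to the final answer.)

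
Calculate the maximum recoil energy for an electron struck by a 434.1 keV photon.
273.2641 keV

Maximum energy transfer occurs at θ = 180° (backscattering).

Initial photon: E₀ = 434.1 keV → λ₀ = 2.8561 pm

Maximum Compton shift (at 180°):
Δλ_max = 2λ_C = 2 × 2.4263 = 4.8526 pm

Final wavelength:
λ' = 2.8561 + 4.8526 = 7.7087 pm

Minimum photon energy (maximum energy to electron):
E'_min = hc/λ' = 160.8359 keV

Maximum electron kinetic energy:
K_max = E₀ - E'_min = 434.1000 - 160.8359 = 273.2641 keV

(Intermediate values are shown rounded; full precision is carried through to the final answer.)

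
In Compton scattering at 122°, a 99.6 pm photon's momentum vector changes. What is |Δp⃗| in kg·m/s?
1.1429e-23 kg·m/s

Photon momentum magnitude is p = h/λ.

Initial momentum:
p₀ = h/λ = 6.6261e-34/9.9600e-11 = 6.6527e-24 kg·m/s

After scattering:
λ' = λ + Δλ = 99.6 + 3.7121 = 103.3121 pm
p' = h/λ' = 6.6261e-34/1.0331e-10 = 6.4136e-24 kg·m/s

Momentum is a vector; the scattered photon's direction makes angle θ = 122° with the incident direction. The magnitude of the vector change Δp⃗ = p⃗₀ − p⃗' is found from the law of cosines:
|Δp⃗|² = p₀² + p'² − 2p₀p'cos θ
|Δp⃗|² = (6.6527e-24)² + (6.4136e-24)² − 2·6.6527e-24·6.4136e-24·cos(122°)
|Δp⃗| = 1.1429e-23 kg·m/s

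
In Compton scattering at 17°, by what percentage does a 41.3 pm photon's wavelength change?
0.2567%

Calculate the Compton shift:
Δλ = λ_C(1 - cos(17°))
Δλ = 2.4263 × (1 - cos(17°))
Δλ = 2.4263 × 0.0437
Δλ = 0.1060 pm

Percentage change:
(Δλ/λ₀) × 100 = (0.1060/41.3) × 100
= 0.2567%

(Intermediate values are shown rounded; full precision is carried through to the final answer.)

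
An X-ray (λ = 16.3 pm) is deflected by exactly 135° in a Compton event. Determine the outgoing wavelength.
20.4420 pm

Using the Compton formula: λ' = λ + λ_C(1 − cos θ)

For θ = 135°, cos θ = -√2/2 (exact) ≈ -0.7071, so:
1 − cos 135° = 1 − (-√2/2) ≈ 1.7071

Δλ = λ_C × 1.7071 = 2.4263 × 1.7071 = 4.1420 pm

λ' = 16.3 + 4.1420 = 20.4420 pm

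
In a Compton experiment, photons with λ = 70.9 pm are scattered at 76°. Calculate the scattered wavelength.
72.7393 pm

Using the Compton scattering formula:
λ' = λ + Δλ = λ + λ_C(1 - cos θ)

Given:
- Initial wavelength λ = 70.9 pm
- Scattering angle θ = 76°
- Compton wavelength λ_C ≈ 2.4263 pm

Calculate the shift:
Δλ = 2.4263 × (1 - cos(76°))
Δλ = 2.4263 × 0.7581
Δλ = 1.8393 pm

Final wavelength:
λ' = 70.9 + 1.8393 = 72.7393 pm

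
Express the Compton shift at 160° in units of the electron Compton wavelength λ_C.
1.9397 λ_C

The Compton shift formula is:
Δλ = λ_C(1 - cos θ)

Dividing both sides by λ_C:
Δλ/λ_C = 1 - cos θ

For θ = 160°:
Δλ/λ_C = 1 - cos(160°)
Δλ/λ_C = 1 - -0.9397
Δλ/λ_C = 1.9397

This means the shift is 1.9397 × λ_C = 4.7063 pm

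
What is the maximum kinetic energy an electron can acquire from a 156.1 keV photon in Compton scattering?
59.2013 keV

Maximum energy transfer occurs at θ = 180° (backscattering).

Initial photon: E₀ = 156.1 keV → λ₀ = 7.9426 pm

Maximum Compton shift (at 180°):
Δλ_max = 2λ_C = 2 × 2.4263 = 4.8526 pm

Final wavelength:
λ' = 7.9426 + 4.8526 = 12.7952 pm

Minimum photon energy (maximum energy to electron):
E'_min = hc/λ' = 96.8987 keV

Maximum electron kinetic energy:
K_max = E₀ - E'_min = 156.1000 - 96.8987 = 59.2013 keV

(Intermediate values are shown rounded; full precision is carried through to the final answer.)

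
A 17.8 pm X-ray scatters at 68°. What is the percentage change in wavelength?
8.5247%

Calculate the Compton shift:
Δλ = λ_C(1 - cos(68°))
Δλ = 2.4263 × (1 - cos(68°))
Δλ = 2.4263 × 0.6254
Δλ = 1.5174 pm

Percentage change:
(Δλ/λ₀) × 100 = (1.5174/17.8) × 100
= 8.5247%

(Intermediate values are shown rounded; full precision is carried through to the final answer.)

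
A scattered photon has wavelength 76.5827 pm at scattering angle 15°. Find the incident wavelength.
76.5000 pm

From λ' = λ + Δλ, we have λ = λ' - Δλ

First calculate the Compton shift:
Δλ = λ_C(1 - cos θ)
Δλ = 2.4263 × (1 - cos(15°))
Δλ = 2.4263 × 0.0341
Δλ = 0.0827 pm

Initial wavelength:
λ = λ' - Δλ
λ = 76.5827 - 0.0827
λ = 76.5000 pm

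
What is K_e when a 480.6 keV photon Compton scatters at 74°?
194.7448 keV

By energy conservation: K_e = E_initial - E_final

First find the scattered photon energy:
Initial wavelength: λ = hc/E = 2.5798 pm
Compton shift: Δλ = λ_C(1 - cos(74°)) = 1.7575 pm
Final wavelength: λ' = 2.5798 + 1.7575 = 4.3373 pm
Final photon energy: E' = hc/λ' = 285.8552 keV

Electron kinetic energy:
K_e = E - E' = 480.6000 - 285.8552 = 194.7448 keV

(Intermediate values are shown rounded; full precision is carried through to the final answer.)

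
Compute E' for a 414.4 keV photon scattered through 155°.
162.7689 keV

First convert energy to wavelength:
λ = hc/E, with hc ≈ 1239.842 keV·pm (i.e. 1239.842 eV·nm)

For E = 414.4 keV = 414400 eV:
λ = 1239.842 keV·pm / 414.4 keV
λ = 2.9919 pm

Calculate the Compton shift:
Δλ = λ_C(1 - cos(155°)) = 2.4263 × 1.9063
Δλ = 4.6253 pm

Final wavelength:
λ' = 2.9919 + 4.6253 = 7.6172 pm

Final energy:
E' = hc/λ' = 1239.842 / 7.6172 = 162.7689 keV

(Intermediate values are shown rounded; full precision is carried through to the final answer.)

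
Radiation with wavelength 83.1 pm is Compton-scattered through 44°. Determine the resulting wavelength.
83.7810 pm

Using the Compton scattering formula:
λ' = λ + Δλ = λ + λ_C(1 - cos θ)

Given:
- Initial wavelength λ = 83.1 pm
- Scattering angle θ = 44°
- Compton wavelength λ_C ≈ 2.4263 pm

Calculate the shift:
Δλ = 2.4263 × (1 - cos(44°))
Δλ = 2.4263 × 0.2807
Δλ = 0.6810 pm

Final wavelength:
λ' = 83.1 + 0.6810 = 83.7810 pm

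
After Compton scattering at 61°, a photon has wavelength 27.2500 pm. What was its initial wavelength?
26.0000 pm

From λ' = λ + Δλ, we have λ = λ' - Δλ

First calculate the Compton shift:
Δλ = λ_C(1 - cos θ)
Δλ = 2.4263 × (1 - cos(61°))
Δλ = 2.4263 × 0.5152
Δλ = 1.2500 pm

Initial wavelength:
λ = λ' - Δλ
λ = 27.2500 - 1.2500
λ = 26.0000 pm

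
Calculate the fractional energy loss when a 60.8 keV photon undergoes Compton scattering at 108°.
0.1348 (or 13.48%)

Calculate initial and final photon energies:

Initial: E₀ = 60.8 keV → λ₀ = 20.3921 pm
Compton shift: Δλ = 3.1761 pm
Final wavelength: λ' = 23.5682 pm
Final energy: E' = 52.6065 keV

Fractional energy loss:
(E₀ - E')/E₀ = (60.8000 - 52.6065)/60.8000
= 8.1935/60.8000
= 0.1348
= 13.48%

(Intermediate values are shown rounded; full precision is carried through to the final answer.)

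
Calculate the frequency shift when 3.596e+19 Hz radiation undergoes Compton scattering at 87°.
7.774e+18 Hz (decrease)

Convert frequency to wavelength (c = 299792458 m/s):
λ₀ = c/f₀ = 299792458/3.596e+19 = 8.3368314e-12 m = 8.3368 pm

Calculate Compton shift:
Δλ = λ_C(1 - cos(87°)) = 2.2993 pm

Final wavelength:
λ' = λ₀ + Δλ = 8.3368 + 2.2993 = 10.6362 pm

Final frequency:
f' = c/λ' = 299792458/1.0636158e-11 = 2.8186160e+19 Hz

Frequency shift (decrease):
Δf = f₀ - f' = 3.596e+19 - 2.8186160e+19 = 7.774e+18 Hz

(Intermediate values are shown rounded; full precision is carried through to the final answer.)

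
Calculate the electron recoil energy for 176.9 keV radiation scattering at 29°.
7.3589 keV

By energy conservation: K_e = E_initial - E_final

First find the scattered photon energy:
Initial wavelength: λ = hc/E = 7.0087 pm
Compton shift: Δλ = λ_C(1 - cos(29°)) = 0.3042 pm
Final wavelength: λ' = 7.0087 + 0.3042 = 7.3129 pm
Final photon energy: E' = hc/λ' = 169.5411 keV

Electron kinetic energy:
K_e = E - E' = 176.9000 - 169.5411 = 7.3589 keV

(Intermediate values are shown rounded; full precision is carried through to the final answer.)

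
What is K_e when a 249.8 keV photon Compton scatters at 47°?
33.6079 keV

By energy conservation: K_e = E_initial - E_final

First find the scattered photon energy:
Initial wavelength: λ = hc/E = 4.9633 pm
Compton shift: Δλ = λ_C(1 - cos(47°)) = 0.7716 pm
Final wavelength: λ' = 4.9633 + 0.7716 = 5.7349 pm
Final photon energy: E' = hc/λ' = 216.1921 keV

Electron kinetic energy:
K_e = E - E' = 249.8000 - 216.1921 = 33.6079 keV

(Intermediate values are shown rounded; full precision is carried through to the final answer.)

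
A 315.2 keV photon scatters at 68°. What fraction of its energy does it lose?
0.2784 (or 27.84%)

Calculate initial and final photon energies:

Initial: E₀ = 315.2 keV → λ₀ = 3.9335 pm
Compton shift: Δλ = 1.5174 pm
Final wavelength: λ' = 5.4509 pm
Final energy: E' = 227.4561 keV

Fractional energy loss:
(E₀ - E')/E₀ = (315.2000 - 227.4561)/315.2000
= 87.7439/315.2000
= 0.2784
= 27.84%

(Intermediate values are shown rounded; full precision is carried through to the final answer.)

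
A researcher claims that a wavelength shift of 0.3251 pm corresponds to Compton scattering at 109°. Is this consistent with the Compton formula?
No, inconsistent

Calculate the expected shift for θ = 109°:

Δλ_expected = λ_C(1 - cos(109°))
Δλ_expected = 2.4263 × (1 - cos(109°))
Δλ_expected = 2.4263 × 1.3256
Δλ_expected = 3.2162 pm

Given shift: 0.3251 pm
Expected shift: 3.2162 pm
Difference: 2.8912 pm

The values do not match. The given shift corresponds to θ ≈ 30.0°, not 109°.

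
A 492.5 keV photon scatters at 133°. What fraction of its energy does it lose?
0.6185 (or 61.85%)

Calculate initial and final photon energies:

Initial: E₀ = 492.5 keV → λ₀ = 2.5174 pm
Compton shift: Δλ = 4.0810 pm
Final wavelength: λ' = 6.5985 pm
Final energy: E' = 187.8977 keV

Fractional energy loss:
(E₀ - E')/E₀ = (492.5000 - 187.8977)/492.5000
= 304.6023/492.5000
= 0.6185
= 61.85%

(Intermediate values are shown rounded; full precision is carried through to the final answer.)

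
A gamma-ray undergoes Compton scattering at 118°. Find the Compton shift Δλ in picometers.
3.5654 pm

Using the Compton scattering formula:
Δλ = λ_C(1 - cos θ)

where λ_C = h/(m_e·c) ≈ 2.4263 pm is the Compton wavelength of an electron.

For θ = 118°:
cos(118°) = -0.4695
1 - cos(118°) = 1.4695

Δλ = 2.4263 × 1.4695
Δλ = 3.5654 pm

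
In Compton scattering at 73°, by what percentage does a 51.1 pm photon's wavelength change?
3.3599%

Calculate the Compton shift:
Δλ = λ_C(1 - cos(73°))
Δλ = 2.4263 × (1 - cos(73°))
Δλ = 2.4263 × 0.7076
Δλ = 1.7169 pm

Percentage change:
(Δλ/λ₀) × 100 = (1.7169/51.1) × 100
= 3.3599%

(Intermediate values are shown rounded; full precision is carried through to the final answer.)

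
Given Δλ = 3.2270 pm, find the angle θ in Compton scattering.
109.27°

From the Compton formula Δλ = λ_C(1 - cos θ), we can solve for θ:

cos θ = 1 - Δλ/λ_C

Given:
- Δλ = 3.2270 pm
- λ_C = h/(m_e·c) ≈ 2.42631024 pm

cos θ = 1 - 3.2270/2.42631024
cos θ = 1 - 1.330003
cos θ = -0.330003

θ = arccos(-0.330003)
θ = 109.27°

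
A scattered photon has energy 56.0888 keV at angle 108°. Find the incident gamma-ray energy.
65.4999 keV

Convert final energy to wavelength (hc ≈ 1239.842 keV·pm):
λ' = hc/E' = 1239.842 / 56.0888 = 22.1050 pm

Calculate the Compton shift:
Δλ = λ_C(1 - cos(108°))
Δλ = 2.4263 × (1 - cos(108°))
Δλ = 3.1761 pm

Initial wavelength:
λ = λ' - Δλ = 22.1050 - 3.1761 = 18.9289 pm

Initial energy:
E = hc/λ = 1239.842 / 18.9289 = 65.4999 keV

(Intermediate values are shown rounded; full precision is carried through to the final answer.)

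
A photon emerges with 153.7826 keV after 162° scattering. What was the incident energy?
372.5000 keV

Convert final energy to wavelength (hc ≈ 1239.842 keV·pm):
λ' = hc/E' = 1239.842 / 153.7826 = 8.0623 pm

Calculate the Compton shift:
Δλ = λ_C(1 - cos(162°))
Δλ = 2.4263 × (1 - cos(162°))
Δλ = 4.7339 pm

Initial wavelength:
λ = λ' - Δλ = 8.0623 - 4.7339 = 3.3284 pm

Initial energy:
E = hc/λ = 1239.842 / 3.3284 = 372.5000 keV

(Intermediate values are shown rounded; full precision is carried through to the final answer.)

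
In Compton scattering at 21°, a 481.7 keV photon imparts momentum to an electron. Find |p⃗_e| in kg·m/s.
9.2276e-23 kg·m/s

The electron is initially at rest, so by conservation of momentum:
p⃗_e = p⃗₀ − p⃗'  (incident photon momentum minus scattered photon momentum)

Photon momentum magnitudes (p = h/λ = E/c):
λ₀ = hc/E₀ = 2.5739 pm → p₀ = h/λ₀ = 2.5743e-22 kg·m/s
Δλ = λ_C(1 − cos 21°) = 0.1612 pm
λ' = 2.7350 pm → p' = h/λ' = 2.4227e-22 kg·m/s

The scattered photon makes angle θ = 21° with the incident direction, so by the law of cosines:
|p⃗_e|² = p₀² + p'² − 2p₀p'cos θ
|p⃗_e|² = (2.5743e-22)² + (2.4227e-22)² − 2·2.5743e-22·2.4227e-22·cos(21°)
|p⃗_e| = 9.2276e-23 kg·m/s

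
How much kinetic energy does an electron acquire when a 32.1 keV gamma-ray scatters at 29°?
0.2508 keV

By energy conservation: K_e = E_initial - E_final

First find the scattered photon energy:
Initial wavelength: λ = hc/E = 38.6244 pm
Compton shift: Δλ = λ_C(1 - cos(29°)) = 0.3042 pm
Final wavelength: λ' = 38.6244 + 0.3042 = 38.9286 pm
Final photon energy: E' = hc/λ' = 31.8492 keV

Electron kinetic energy:
K_e = E - E' = 32.1000 - 31.8492 = 0.2508 keV

(Intermediate values are shown rounded; full precision is carried through to the final answer.)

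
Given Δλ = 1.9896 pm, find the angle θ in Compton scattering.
79.63°

From the Compton formula Δλ = λ_C(1 - cos θ), we can solve for θ:

cos θ = 1 - Δλ/λ_C

Given:
- Δλ = 1.9896 pm
- λ_C = h/(m_e·c) ≈ 2.42631024 pm

cos θ = 1 - 1.9896/2.42631024
cos θ = 1 - 0.820011
cos θ = 0.179989

θ = arccos(0.179989)
θ = 79.63°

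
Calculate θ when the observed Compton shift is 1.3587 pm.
63.90°

From the Compton formula Δλ = λ_C(1 - cos θ), we can solve for θ:

cos θ = 1 - Δλ/λ_C

Given:
- Δλ = 1.3587 pm
- λ_C = h/(m_e·c) ≈ 2.42631024 pm

cos θ = 1 - 1.3587/2.42631024
cos θ = 1 - 0.559986
cos θ = 0.440014

θ = arccos(0.440014)
θ = 63.90°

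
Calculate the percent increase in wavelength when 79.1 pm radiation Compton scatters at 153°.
5.8005%

Calculate the Compton shift:
Δλ = λ_C(1 - cos(153°))
Δλ = 2.4263 × (1 - cos(153°))
Δλ = 2.4263 × 1.8910
Δλ = 4.5882 pm

Percentage change:
(Δλ/λ₀) × 100 = (4.5882/79.1) × 100
= 5.8005%

(Intermediate values are shown rounded; full precision is carried through to the final answer.)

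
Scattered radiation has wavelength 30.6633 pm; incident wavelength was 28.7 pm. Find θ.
79.00°

First find the wavelength shift:
Δλ = λ' - λ = 30.6633 - 28.7 = 1.9633 pm

Using Δλ = λ_C(1 - cos θ), with λ_C = h/(m_e·c) ≈ 2.42631024 pm:
cos θ = 1 - Δλ/λ_C
cos θ = 1 - 1.9633/2.42631024
cos θ = 0.190829

θ = arccos(0.190829)
θ = 79.00°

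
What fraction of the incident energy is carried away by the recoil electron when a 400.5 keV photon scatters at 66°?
0.3174 (or 31.74%)

Calculate initial and final photon energies:

Initial: E₀ = 400.5 keV → λ₀ = 3.0957 pm
Compton shift: Δλ = 1.4394 pm
Final wavelength: λ' = 4.5352 pm
Final energy: E' = 273.3834 keV

Fractional energy loss:
(E₀ - E')/E₀ = (400.5000 - 273.3834)/400.5000
= 127.1166/400.5000
= 0.3174
= 31.74%

(Intermediate values are shown rounded; full precision is carried through to the final answer.)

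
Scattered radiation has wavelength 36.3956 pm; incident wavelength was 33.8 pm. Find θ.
94.00°

First find the wavelength shift:
Δλ = λ' - λ = 36.3956 - 33.8 = 2.5956 pm

Using Δλ = λ_C(1 - cos θ), with λ_C = h/(m_e·c) ≈ 2.42631024 pm:
cos θ = 1 - Δλ/λ_C
cos θ = 1 - 2.5956/2.42631024
cos θ = -0.069773

θ = arccos(-0.069773)
θ = 94.00°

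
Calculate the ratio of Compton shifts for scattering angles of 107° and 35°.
107° produces the larger shift by a factor of 7.146

Calculate both shifts using Δλ = λ_C(1 - cos θ):

For θ₁ = 35°:
Δλ₁ = 2.4263 × (1 - cos(35°))
Δλ₁ = 2.4263 × 0.1808
Δλ₁ = 0.4388 pm

For θ₂ = 107°:
Δλ₂ = 2.4263 × (1 - cos(107°))
Δλ₂ = 2.4263 × 1.2924
Δλ₂ = 3.1357 pm

The 107° angle produces the larger shift.
Ratio: 3.1357/0.4388 = 7.146

(Intermediate values are shown rounded; full precision is carried through to the final answer.)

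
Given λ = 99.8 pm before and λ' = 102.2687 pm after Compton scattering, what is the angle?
91.00°

First find the wavelength shift:
Δλ = λ' - λ = 102.2687 - 99.8 = 2.4687 pm

Using Δλ = λ_C(1 - cos θ), with λ_C = h/(m_e·c) ≈ 2.42631024 pm:
cos θ = 1 - Δλ/λ_C
cos θ = 1 - 2.4687/2.42631024
cos θ = -0.017471

θ = arccos(-0.017471)
θ = 91.00°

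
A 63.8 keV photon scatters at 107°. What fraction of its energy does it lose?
0.1389 (or 13.89%)

Calculate initial and final photon energies:

Initial: E₀ = 63.8 keV → λ₀ = 19.4333 pm
Compton shift: Δλ = 3.1357 pm
Final wavelength: λ' = 22.5690 pm
Final energy: E' = 54.9357 keV

Fractional energy loss:
(E₀ - E')/E₀ = (63.8000 - 54.9357)/63.8000
= 8.8643/63.8000
= 0.1389
= 13.89%

(Intermediate values are shown rounded; full precision is carried through to the final answer.)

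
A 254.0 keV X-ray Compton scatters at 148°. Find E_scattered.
132.3881 keV

First convert energy to wavelength:
λ = hc/E, with hc ≈ 1239.842 keV·pm (i.e. 1239.842 eV·nm)

For E = 254.0 keV = 254000 eV:
λ = 1239.842 keV·pm / 254.0 keV
λ = 4.8813 pm

Calculate the Compton shift:
Δλ = λ_C(1 - cos(148°)) = 2.4263 × 1.8480
Δλ = 4.4839 pm

Final wavelength:
λ' = 4.8813 + 4.4839 = 9.3652 pm

Final energy:
E' = hc/λ' = 1239.842 / 9.3652 = 132.3881 keV

(Intermediate values are shown rounded; full precision is carried through to the final answer.)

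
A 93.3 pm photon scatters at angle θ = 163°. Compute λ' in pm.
98.0466 pm

Using the Compton scattering formula:
λ' = λ + Δλ = λ + λ_C(1 - cos θ)

Given:
- Initial wavelength λ = 93.3 pm
- Scattering angle θ = 163°
- Compton wavelength λ_C ≈ 2.4263 pm

Calculate the shift:
Δλ = 2.4263 × (1 - cos(163°))
Δλ = 2.4263 × 1.9563
Δλ = 4.7466 pm

Final wavelength:
λ' = 93.3 + 4.7466 = 98.0466 pm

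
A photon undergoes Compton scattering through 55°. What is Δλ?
1.0346 pm

Using the Compton scattering formula:
Δλ = λ_C(1 - cos θ)

where λ_C = h/(m_e·c) ≈ 2.4263 pm is the Compton wavelength of an electron.

For θ = 55°:
cos(55°) = 0.5736
1 - cos(55°) = 0.4264

Δλ = 2.4263 × 0.4264
Δλ = 1.0346 pm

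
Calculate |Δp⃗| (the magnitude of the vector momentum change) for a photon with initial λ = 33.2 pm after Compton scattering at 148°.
3.6093e-23 kg·m/s

Photon momentum magnitude is p = h/λ.

Initial momentum:
p₀ = h/λ = 6.6261e-34/3.3200e-11 = 1.9958e-23 kg·m/s

After scattering:
λ' = λ + Δλ = 33.2 + 4.4839 = 37.6839 pm
p' = h/λ' = 6.6261e-34/3.7684e-11 = 1.7583e-23 kg·m/s

Momentum is a vector; the scattered photon's direction makes angle θ = 148° with the incident direction. The magnitude of the vector change Δp⃗ = p⃗₀ − p⃗' is found from the law of cosines:
|Δp⃗|² = p₀² + p'² − 2p₀p'cos θ
|Δp⃗|² = (1.9958e-23)² + (1.7583e-23)² − 2·1.9958e-23·1.7583e-23·cos(148°)
|Δp⃗| = 3.6093e-23 kg·m/s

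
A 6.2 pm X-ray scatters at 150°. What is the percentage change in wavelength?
73.0251%

Calculate the Compton shift:
Δλ = λ_C(1 - cos(150°))
Δλ = 2.4263 × (1 - cos(150°))
Δλ = 2.4263 × 1.8660
Δλ = 4.5276 pm

Percentage change:
(Δλ/λ₀) × 100 = (4.5276/6.2) × 100
= 73.0251%

(Intermediate values are shown rounded; full precision is carried through to the final answer.)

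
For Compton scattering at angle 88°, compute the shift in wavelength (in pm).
2.3416 pm

Using the Compton scattering formula:
Δλ = λ_C(1 - cos θ)

where λ_C = h/(m_e·c) ≈ 2.4263 pm is the Compton wavelength of an electron.

For θ = 88°:
cos(88°) = 0.0349
1 - cos(88°) = 0.9651

Δλ = 2.4263 × 0.9651
Δλ = 2.3416 pm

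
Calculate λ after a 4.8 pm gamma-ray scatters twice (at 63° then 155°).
10.7501 pm

Apply Compton shift twice:

First scattering at θ₁ = 63°:
Δλ₁ = λ_C(1 - cos(63°))
Δλ₁ = 2.4263 × 0.5460
Δλ₁ = 1.3248 pm

After first scattering:
λ₁ = 4.8 + 1.3248 = 6.1248 pm

Second scattering at θ₂ = 155°:
Δλ₂ = λ_C(1 - cos(155°))
Δλ₂ = 2.4263 × 1.9063
Δλ₂ = 4.6253 pm

Final wavelength:
λ₂ = 6.1248 + 4.6253 = 10.7501 pm

Total shift: Δλ_total = 1.3248 + 4.6253 = 5.9501 pm

(Intermediate values are shown rounded; full precision is carried through to the final answer.)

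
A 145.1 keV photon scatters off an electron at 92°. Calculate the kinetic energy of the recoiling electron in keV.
32.9552 keV

By energy conservation: K_e = E_initial - E_final

First find the scattered photon energy:
Initial wavelength: λ = hc/E = 8.5447 pm
Compton shift: Δλ = λ_C(1 - cos(92°)) = 2.5110 pm
Final wavelength: λ' = 8.5447 + 2.5110 = 11.0557 pm
Final photon energy: E' = hc/λ' = 112.1448 keV

Electron kinetic energy:
K_e = E - E' = 145.1000 - 112.1448 = 32.9552 keV

(Intermediate values are shown rounded; full precision is carried through to the final answer.)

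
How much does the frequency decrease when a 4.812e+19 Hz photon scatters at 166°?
2.089e+19 Hz (decrease)

Convert frequency to wavelength (c = 299792458 m/s):
λ₀ = c/f₀ = 299792458/4.812e+19 = 6.2301010e-12 m = 6.2301 pm

Calculate Compton shift:
Δλ = λ_C(1 - cos(166°)) = 4.7805 pm

Final wavelength:
λ' = λ₀ + Δλ = 6.2301 + 4.7805 = 11.0106 pm

Final frequency:
f' = c/λ' = 299792458/1.1010650e-11 = 2.7227500e+19 Hz

Frequency shift (decrease):
Δf = f₀ - f' = 4.812e+19 - 2.7227500e+19 = 2.089e+19 Hz

(Intermediate values are shown rounded; full precision is carried through to the final answer.)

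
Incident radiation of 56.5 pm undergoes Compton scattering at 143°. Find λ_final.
60.8640 pm

Using the Compton scattering formula:
λ' = λ + Δλ = λ + λ_C(1 - cos θ)

Given:
- Initial wavelength λ = 56.5 pm
- Scattering angle θ = 143°
- Compton wavelength λ_C ≈ 2.4263 pm

Calculate the shift:
Δλ = 2.4263 × (1 - cos(143°))
Δλ = 2.4263 × 1.7986
Δλ = 4.3640 pm

Final wavelength:
λ' = 56.5 + 4.3640 = 60.8640 pm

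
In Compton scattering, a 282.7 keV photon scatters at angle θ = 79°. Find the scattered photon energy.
195.2795 keV

First convert energy to wavelength:
λ = hc/E, with hc ≈ 1239.842 keV·pm (i.e. 1239.842 eV·nm)

For E = 282.7 keV = 282700 eV:
λ = 1239.842 keV·pm / 282.7 keV
λ = 4.3857 pm

Calculate the Compton shift:
Δλ = λ_C(1 - cos(79°)) = 2.4263 × 0.8092
Δλ = 1.9633 pm

Final wavelength:
λ' = 4.3857 + 1.9633 = 6.3491 pm

Final energy:
E' = hc/λ' = 1239.842 / 6.3491 = 195.2795 keV

(Intermediate values are shown rounded; full precision is carried through to the final answer.)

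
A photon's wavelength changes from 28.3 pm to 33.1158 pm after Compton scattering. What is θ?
170.01°

First find the wavelength shift:
Δλ = λ' - λ = 33.1158 - 28.3 = 4.8158 pm

Using Δλ = λ_C(1 - cos θ), with λ_C = h/(m_e·c) ≈ 2.42631024 pm:
cos θ = 1 - Δλ/λ_C
cos θ = 1 - 4.8158/2.42631024
cos θ = -0.984825

θ = arccos(-0.984825)
θ = 170.01°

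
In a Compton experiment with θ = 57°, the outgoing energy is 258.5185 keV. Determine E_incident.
335.9001 keV

Convert final energy to wavelength (hc ≈ 1239.842 keV·pm):
λ' = hc/E' = 1239.842 / 258.5185 = 4.7960 pm

Calculate the Compton shift:
Δλ = λ_C(1 - cos(57°))
Δλ = 2.4263 × (1 - cos(57°))
Δλ = 1.1048 pm

Initial wavelength:
λ = λ' - Δλ = 4.7960 - 1.1048 = 3.6911 pm

Initial energy:
E = hc/λ = 1239.842 / 3.6911 = 335.9001 keV

(Intermediate values are shown rounded; full precision is carried through to the final answer.)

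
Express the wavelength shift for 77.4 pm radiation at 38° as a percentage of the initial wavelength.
0.6645%

Calculate the Compton shift:
Δλ = λ_C(1 - cos(38°))
Δλ = 2.4263 × (1 - cos(38°))
Δλ = 2.4263 × 0.2120
Δλ = 0.5144 pm

Percentage change:
(Δλ/λ₀) × 100 = (0.5144/77.4) × 100
= 0.6645%

(Intermediate values are shown rounded; full precision is carried through to the final answer.)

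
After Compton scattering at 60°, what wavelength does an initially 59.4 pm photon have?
60.6132 pm

Using the Compton formula: λ' = λ + λ_C(1 − cos θ)

For θ = 60°, cos θ = 1/2 (exact) = 0.5000, so:
1 − cos 60° = 1 − (1/2) = 0.5000

Δλ = λ_C × 0.5000 = 2.4263 × 0.5000 = 1.2132 pm

λ' = 59.4 + 1.2132 = 60.6132 pm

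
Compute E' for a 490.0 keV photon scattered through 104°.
223.6538 keV

First convert energy to wavelength:
λ = hc/E, with hc ≈ 1239.842 keV·pm (i.e. 1239.842 eV·nm)

For E = 490.0 keV = 490000 eV:
λ = 1239.842 keV·pm / 490.0 keV
λ = 2.5303 pm

Calculate the Compton shift:
Δλ = λ_C(1 - cos(104°)) = 2.4263 × 1.2419
Δλ = 3.0133 pm

Final wavelength:
λ' = 2.5303 + 3.0133 = 5.5436 pm

Final energy:
E' = hc/λ' = 1239.842 / 5.5436 = 223.6538 keV

(Intermediate values are shown rounded; full precision is carried through to the final answer.)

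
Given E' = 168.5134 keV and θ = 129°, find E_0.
364.1998 keV

Convert final energy to wavelength (hc ≈ 1239.842 keV·pm):
λ' = hc/E' = 1239.842 / 168.5134 = 7.3575 pm

Calculate the Compton shift:
Δλ = λ_C(1 - cos(129°))
Δλ = 2.4263 × (1 - cos(129°))
Δλ = 3.9532 pm

Initial wavelength:
λ = λ' - Δλ = 7.3575 - 3.9532 = 3.4043 pm

Initial energy:
E = hc/λ = 1239.842 / 3.4043 = 364.1998 keV

(Intermediate values are shown rounded; full precision is carried through to the final answer.)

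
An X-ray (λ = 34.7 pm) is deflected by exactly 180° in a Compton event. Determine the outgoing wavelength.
39.5526 pm

Using the Compton formula: λ' = λ + λ_C(1 − cos θ)

For θ = 180°, cos θ = -1 (exact) = -1.0000, so:
1 − cos 180° = 1 − (-1) = 2.0000

Δλ = λ_C × 2.0000 = 2.4263 × 2.0000 = 4.8526 pm

λ' = 34.7 + 4.8526 = 39.5526 pm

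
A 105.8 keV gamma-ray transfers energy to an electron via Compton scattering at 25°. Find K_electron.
2.0133 keV

By energy conservation: K_e = E_initial - E_final

First find the scattered photon energy:
Initial wavelength: λ = hc/E = 11.7187 pm
Compton shift: Δλ = λ_C(1 - cos(25°)) = 0.2273 pm
Final wavelength: λ' = 11.7187 + 0.2273 = 11.9461 pm
Final photon energy: E' = hc/λ' = 103.7867 keV

Electron kinetic energy:
K_e = E - E' = 105.8000 - 103.7867 = 2.0133 keV

(Intermediate values are shown rounded; full precision is carried through to the final answer.)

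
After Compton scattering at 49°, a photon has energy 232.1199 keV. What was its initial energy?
275.0999 keV

Convert final energy to wavelength (hc ≈ 1239.842 keV·pm):
λ' = hc/E' = 1239.842 / 232.1199 = 5.3414 pm

Calculate the Compton shift:
Δλ = λ_C(1 - cos(49°))
Δλ = 2.4263 × (1 - cos(49°))
Δλ = 0.8345 pm

Initial wavelength:
λ = λ' - Δλ = 5.3414 - 0.8345 = 4.5069 pm

Initial energy:
E = hc/λ = 1239.842 / 4.5069 = 275.0999 keV

(Intermediate values are shown rounded; full precision is carried through to the final answer.)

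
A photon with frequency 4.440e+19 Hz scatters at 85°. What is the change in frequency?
1.097e+19 Hz (decrease)

Convert frequency to wavelength (c = 299792458 m/s):
λ₀ = c/f₀ = 299792458/4.440e+19 = 6.7520824e-12 m = 6.7521 pm

Calculate Compton shift:
Δλ = λ_C(1 - cos(85°)) = 2.2148 pm

Final wavelength:
λ' = λ₀ + Δλ = 6.7521 + 2.2148 = 8.9669 pm

Final frequency:
f' = c/λ' = 299792458/8.9669258e-12 = 3.3433137e+19 Hz

Frequency shift (decrease):
Δf = f₀ - f' = 4.440e+19 - 3.3433137e+19 = 1.097e+19 Hz

(Intermediate values are shown rounded; full precision is carried through to the final answer.)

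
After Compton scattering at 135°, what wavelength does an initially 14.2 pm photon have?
18.3420 pm

Using the Compton formula: λ' = λ + λ_C(1 − cos θ)

For θ = 135°, cos θ = -√2/2 (exact) ≈ -0.7071, so:
1 − cos 135° = 1 − (-√2/2) ≈ 1.7071

Δλ = λ_C × 1.7071 = 2.4263 × 1.7071 = 4.1420 pm

λ' = 14.2 + 4.1420 = 18.3420 pm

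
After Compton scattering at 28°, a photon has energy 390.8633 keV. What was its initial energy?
429.3000 keV

Convert final energy to wavelength (hc ≈ 1239.842 keV·pm):
λ' = hc/E' = 1239.842 / 390.8633 = 3.1721 pm

Calculate the Compton shift:
Δλ = λ_C(1 - cos(28°))
Δλ = 2.4263 × (1 - cos(28°))
Δλ = 0.2840 pm

Initial wavelength:
λ = λ' - Δλ = 3.1721 - 0.2840 = 2.8881 pm

Initial energy:
E = hc/λ = 1239.842 / 2.8881 = 429.3000 keV

(Intermediate values are shown rounded; full precision is carried through to the final answer.)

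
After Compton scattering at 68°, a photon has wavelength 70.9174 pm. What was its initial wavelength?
69.4000 pm

From λ' = λ + Δλ, we have λ = λ' - Δλ

First calculate the Compton shift:
Δλ = λ_C(1 - cos θ)
Δλ = 2.4263 × (1 - cos(68°))
Δλ = 2.4263 × 0.6254
Δλ = 1.5174 pm

Initial wavelength:
λ = λ' - Δλ
λ = 70.9174 - 1.5174
λ = 69.4000 pm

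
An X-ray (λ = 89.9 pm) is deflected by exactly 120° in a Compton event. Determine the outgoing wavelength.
93.5395 pm

Using the Compton formula: λ' = λ + λ_C(1 − cos θ)

For θ = 120°, cos θ = -1/2 (exact) = -0.5000, so:
1 − cos 120° = 1 − (-1/2) = 1.5000

Δλ = λ_C × 1.5000 = 2.4263 × 1.5000 = 3.6395 pm

λ' = 89.9 + 3.6395 = 93.5395 pm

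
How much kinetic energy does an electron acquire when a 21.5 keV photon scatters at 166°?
1.6459 keV

By energy conservation: K_e = E_initial - E_final

First find the scattered photon energy:
Initial wavelength: λ = hc/E = 57.6671 pm
Compton shift: Δλ = λ_C(1 - cos(166°)) = 4.7805 pm
Final wavelength: λ' = 57.6671 + 4.7805 = 62.4476 pm
Final photon energy: E' = hc/λ' = 19.8541 keV

Electron kinetic energy:
K_e = E - E' = 21.5000 - 19.8541 = 1.6459 keV

(Intermediate values are shown rounded; full precision is carried through to the final answer.)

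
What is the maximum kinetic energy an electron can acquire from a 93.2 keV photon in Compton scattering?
24.9104 keV

Maximum energy transfer occurs at θ = 180° (backscattering).

Initial photon: E₀ = 93.2 keV → λ₀ = 13.3030 pm

Maximum Compton shift (at 180°):
Δλ_max = 2λ_C = 2 × 2.4263 = 4.8526 pm

Final wavelength:
λ' = 13.3030 + 4.8526 = 18.1556 pm

Minimum photon energy (maximum energy to electron):
E'_min = hc/λ' = 68.2896 keV

Maximum electron kinetic energy:
K_max = E₀ - E'_min = 93.2000 - 68.2896 = 24.9104 keV

(Intermediate values are shown rounded; full precision is carried through to the final answer.)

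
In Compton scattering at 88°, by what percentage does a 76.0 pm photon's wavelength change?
3.0811%

Calculate the Compton shift:
Δλ = λ_C(1 - cos(88°))
Δλ = 2.4263 × (1 - cos(88°))
Δλ = 2.4263 × 0.9651
Δλ = 2.3416 pm

Percentage change:
(Δλ/λ₀) × 100 = (2.3416/76.0) × 100
= 3.0811%

(Intermediate values are shown rounded; full precision is carried through to the final answer.)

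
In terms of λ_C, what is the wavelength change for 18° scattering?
0.0489 λ_C

The Compton shift formula is:
Δλ = λ_C(1 - cos θ)

Dividing both sides by λ_C:
Δλ/λ_C = 1 - cos θ

For θ = 18°:
Δλ/λ_C = 1 - cos(18°)
Δλ/λ_C = 1 - 0.9511
Δλ/λ_C = 0.0489

This means the shift is 0.0489 × λ_C = 0.1188 pm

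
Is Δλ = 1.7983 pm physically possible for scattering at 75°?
Yes, consistent

Calculate the expected shift for θ = 75°:

Δλ_expected = λ_C(1 - cos(75°))
Δλ_expected = 2.4263 × (1 - cos(75°))
Δλ_expected = 2.4263 × 0.7412
Δλ_expected = 1.7983 pm

Given shift: 1.7983 pm
Expected shift: 1.7983 pm
Difference: 0.0000 pm

The values match. This is consistent with Compton scattering at the stated angle.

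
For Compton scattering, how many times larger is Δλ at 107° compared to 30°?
107° produces the larger shift by a factor of 9.646

Calculate both shifts using Δλ = λ_C(1 - cos θ):

For θ₁ = 30°:
Δλ₁ = 2.4263 × (1 - cos(30°))
Δλ₁ = 2.4263 × 0.1340
Δλ₁ = 0.3251 pm

For θ₂ = 107°:
Δλ₂ = 2.4263 × (1 - cos(107°))
Δλ₂ = 2.4263 × 1.2924
Δλ₂ = 3.1357 pm

The 107° angle produces the larger shift.
Ratio: 3.1357/0.3251 = 9.646

(Intermediate values are shown rounded; full precision is carried through to the final answer.)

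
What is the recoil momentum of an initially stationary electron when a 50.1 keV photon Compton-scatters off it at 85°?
3.4730e-23 kg·m/s

The electron is initially at rest, so by conservation of momentum:
p⃗_e = p⃗₀ − p⃗'  (incident photon momentum minus scattered photon momentum)

Photon momentum magnitudes (p = h/λ = E/c):
λ₀ = hc/E₀ = 24.7473 pm → p₀ = h/λ₀ = 2.6775e-23 kg·m/s
Δλ = λ_C(1 − cos 85°) = 2.2148 pm
λ' = 26.9622 pm → p' = h/λ' = 2.4575e-23 kg·m/s

The scattered photon makes angle θ = 85° with the incident direction, so by the law of cosines:
|p⃗_e|² = p₀² + p'² − 2p₀p'cos θ
|p⃗_e|² = (2.6775e-23)² + (2.4575e-23)² − 2·2.6775e-23·2.4575e-23·cos(85°)
|p⃗_e| = 3.4730e-23 kg·m/s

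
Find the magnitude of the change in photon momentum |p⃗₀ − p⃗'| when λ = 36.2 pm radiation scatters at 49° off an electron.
1.5015e-23 kg·m/s

Photon momentum magnitude is p = h/λ.

Initial momentum:
p₀ = h/λ = 6.6261e-34/3.6200e-11 = 1.8304e-23 kg·m/s

After scattering:
λ' = λ + Δλ = 36.2 + 0.8345 = 37.0345 pm
p' = h/λ' = 6.6261e-34/3.7035e-11 = 1.7892e-23 kg·m/s

Momentum is a vector; the scattered photon's direction makes angle θ = 49° with the incident direction. The magnitude of the vector change Δp⃗ = p⃗₀ − p⃗' is found from the law of cosines:
|Δp⃗|² = p₀² + p'² − 2p₀p'cos θ
|Δp⃗|² = (1.8304e-23)² + (1.7892e-23)² − 2·1.8304e-23·1.7892e-23·cos(49°)
|Δp⃗| = 1.5015e-23 kg·m/s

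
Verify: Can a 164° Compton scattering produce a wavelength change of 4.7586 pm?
Yes, consistent

Calculate the expected shift for θ = 164°:

Δλ_expected = λ_C(1 - cos(164°))
Δλ_expected = 2.4263 × (1 - cos(164°))
Δλ_expected = 2.4263 × 1.9613
Δλ_expected = 4.7586 pm

Given shift: 4.7586 pm
Expected shift: 4.7586 pm
Difference: 0.0000 pm

The values match. This is consistent with Compton scattering at the stated angle.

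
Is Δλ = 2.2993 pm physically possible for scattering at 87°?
Yes, consistent

Calculate the expected shift for θ = 87°:

Δλ_expected = λ_C(1 - cos(87°))
Δλ_expected = 2.4263 × (1 - cos(87°))
Δλ_expected = 2.4263 × 0.9477
Δλ_expected = 2.2993 pm

Given shift: 2.2993 pm
Expected shift: 2.2993 pm
Difference: 0.0000 pm

The values match. This is consistent with Compton scattering at the stated angle.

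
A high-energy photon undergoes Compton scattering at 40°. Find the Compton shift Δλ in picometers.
0.5676 pm

Using the Compton scattering formula:
Δλ = λ_C(1 - cos θ)

where λ_C = h/(m_e·c) ≈ 2.4263 pm is the Compton wavelength of an electron.

For θ = 40°:
cos(40°) = 0.7660
1 - cos(40°) = 0.2340

Δλ = 2.4263 × 0.2340
Δλ = 0.5676 pm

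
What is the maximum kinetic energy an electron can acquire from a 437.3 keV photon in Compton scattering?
276.0269 keV

Maximum energy transfer occurs at θ = 180° (backscattering).

Initial photon: E₀ = 437.3 keV → λ₀ = 2.8352 pm

Maximum Compton shift (at 180°):
Δλ_max = 2λ_C = 2 × 2.4263 = 4.8526 pm

Final wavelength:
λ' = 2.8352 + 4.8526 = 7.6878 pm

Minimum photon energy (maximum energy to electron):
E'_min = hc/λ' = 161.2731 keV

Maximum electron kinetic energy:
K_max = E₀ - E'_min = 437.3000 - 161.2731 = 276.0269 keV

(Intermediate values are shown rounded; full precision is carried through to the final answer.)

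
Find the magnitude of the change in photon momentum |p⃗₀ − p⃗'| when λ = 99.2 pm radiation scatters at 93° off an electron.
9.5694e-24 kg·m/s

Photon momentum magnitude is p = h/λ.

Initial momentum:
p₀ = h/λ = 6.6261e-34/9.9200e-11 = 6.6795e-24 kg·m/s

After scattering:
λ' = λ + Δλ = 99.2 + 2.5533 = 101.7533 pm
p' = h/λ' = 6.6261e-34/1.0175e-10 = 6.5119e-24 kg·m/s

Momentum is a vector; the scattered photon's direction makes angle θ = 93° with the incident direction. The magnitude of the vector change Δp⃗ = p⃗₀ − p⃗' is found from the law of cosines:
|Δp⃗|² = p₀² + p'² − 2p₀p'cos θ
|Δp⃗|² = (6.6795e-24)² + (6.5119e-24)² − 2·6.6795e-24·6.5119e-24·cos(93°)
|Δp⃗| = 9.5694e-24 kg·m/s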